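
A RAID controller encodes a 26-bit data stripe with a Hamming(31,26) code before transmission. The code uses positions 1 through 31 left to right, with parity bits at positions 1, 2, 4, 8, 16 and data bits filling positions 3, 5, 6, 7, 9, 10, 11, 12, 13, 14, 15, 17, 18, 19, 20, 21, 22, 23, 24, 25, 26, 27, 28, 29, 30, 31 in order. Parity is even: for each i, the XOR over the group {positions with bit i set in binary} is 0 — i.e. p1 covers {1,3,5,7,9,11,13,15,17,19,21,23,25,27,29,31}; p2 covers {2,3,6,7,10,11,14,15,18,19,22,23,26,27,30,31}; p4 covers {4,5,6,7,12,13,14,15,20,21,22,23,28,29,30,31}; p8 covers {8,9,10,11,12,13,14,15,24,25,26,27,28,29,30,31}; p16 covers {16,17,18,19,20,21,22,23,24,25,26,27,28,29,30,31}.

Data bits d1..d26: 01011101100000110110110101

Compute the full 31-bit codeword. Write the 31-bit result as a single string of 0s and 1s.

Place data at non-parity positions: p1 p2 0 p4 1 0 1 p8 1 1 0 1 1 0 0 p16 0 0 0 1 1 0 1 1 0 1 1 0 1 0 1
p1 (pos 1,3,5,7,9,11,13,15,17,19,21,23,25,27,29,31): XOR of data positions = 0⊕1⊕1⊕1⊕0⊕1⊕0⊕0⊕0⊕1⊕1⊕0⊕1⊕1⊕1 = 1
p2 (pos 2,3,6,7,10,11,14,15,18,19,22,23,26,27,30,31): XOR of data positions = 0⊕0⊕1⊕1⊕0⊕0⊕0⊕0⊕0⊕0⊕1⊕1⊕1⊕0⊕1 = 0
p4 (pos 4,5,6,7,12,13,14,15,20,21,22,23,28,29,30,31): XOR of data positions = 1⊕0⊕1⊕1⊕1⊕0⊕0⊕1⊕1⊕0⊕1⊕0⊕1⊕0⊕1 = 1
p8 (pos 8,9,10,11,12,13,14,15,24,25,26,27,28,29,30,31): XOR of data positions = 1⊕1⊕0⊕1⊕1⊕0⊕0⊕1⊕0⊕1⊕1⊕0⊕1⊕0⊕1 = 1
p16 (pos 16,17,18,19,20,21,22,23,24,25,26,27,28,29,30,31): XOR of data positions = 0⊕0⊕0⊕1⊕1⊕0⊕1⊕1⊕0⊕1⊕1⊕0⊕1⊕0⊕1 = 0
Codeword: 1001101111011000000110110110101

1001101111011000000110110110101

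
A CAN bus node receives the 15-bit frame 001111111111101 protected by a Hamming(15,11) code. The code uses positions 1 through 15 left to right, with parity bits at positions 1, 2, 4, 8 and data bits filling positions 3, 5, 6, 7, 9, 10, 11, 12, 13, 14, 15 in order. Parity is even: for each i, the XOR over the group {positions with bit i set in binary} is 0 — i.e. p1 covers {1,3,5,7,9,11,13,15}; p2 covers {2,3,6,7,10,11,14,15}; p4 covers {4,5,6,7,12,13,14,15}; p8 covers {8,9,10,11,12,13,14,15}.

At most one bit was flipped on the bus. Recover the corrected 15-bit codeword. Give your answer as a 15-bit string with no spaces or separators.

s1 (pos 1,3,5,7,9,11,13,15): 0⊕1⊕1⊕1⊕1⊕1⊕1⊕1 = 1
s2 (pos 2,3,6,7,10,11,14,15): 0⊕1⊕1⊕1⊕1⊕1⊕0⊕1 = 0
s4 (pos 4,5,6,7,12,13,14,15): 1⊕1⊕1⊕1⊕1⊕1⊕0⊕1 = 1
s8 (pos 8,9,10,11,12,13,14,15): 1⊕1⊕1⊕1⊕1⊕1⊕0⊕1 = 1
Syndrome s8…s1 = 1101 → error at position 13.
Flip position 13: 001111111111101 → 001111111111001

001111111111001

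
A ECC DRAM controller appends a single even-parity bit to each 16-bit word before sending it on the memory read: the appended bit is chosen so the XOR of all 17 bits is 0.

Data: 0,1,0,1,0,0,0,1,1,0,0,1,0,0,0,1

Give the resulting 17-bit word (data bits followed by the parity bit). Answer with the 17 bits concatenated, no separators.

01010001100100010

XOR of the 16 data bits: 0⊕1⊕0⊕1⊕0⊕0⊕0⊕1⊕1⊕0⊕0⊕1⊕0⊕0⊕0⊕1 = 0
Parity bit = 0 (so all 17 bits XOR to 0).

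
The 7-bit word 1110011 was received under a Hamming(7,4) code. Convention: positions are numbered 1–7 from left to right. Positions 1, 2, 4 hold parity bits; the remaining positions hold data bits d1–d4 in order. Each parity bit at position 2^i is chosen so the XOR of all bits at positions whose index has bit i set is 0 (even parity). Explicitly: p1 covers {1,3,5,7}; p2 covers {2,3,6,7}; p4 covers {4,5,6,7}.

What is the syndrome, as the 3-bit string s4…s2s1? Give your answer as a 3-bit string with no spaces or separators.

001

s1 (pos 1,3,5,7): 1⊕1⊕0⊕1 = 1
s2 (pos 2,3,6,7): 1⊕1⊕1⊕1 = 0
s4 (pos 4,5,6,7): 0⊕0⊕1⊕1 = 0
Syndrome s4…s1 = 001 → error at position 1.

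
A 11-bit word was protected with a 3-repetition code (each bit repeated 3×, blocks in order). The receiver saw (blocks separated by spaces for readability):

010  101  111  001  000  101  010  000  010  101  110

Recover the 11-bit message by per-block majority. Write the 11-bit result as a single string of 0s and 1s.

Block 1 (010): 1 one → 0
Block 2 (101): 2 ones → 1
Block 3 (111): 3 ones → 1
Block 4 (001): 1 one → 0
Block 5 (000): 0 ones → 0
Block 6 (101): 2 ones → 1
Block 7 (010): 1 one → 0
Block 8 (000): 0 ones → 0
Block 9 (010): 1 one → 0
Block 10 (101): 2 ones → 1
Block 11 (110): 2 ones → 1

01100100011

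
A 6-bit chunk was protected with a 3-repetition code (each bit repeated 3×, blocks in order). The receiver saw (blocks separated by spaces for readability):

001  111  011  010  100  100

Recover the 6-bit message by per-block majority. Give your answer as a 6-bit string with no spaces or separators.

Block 1 (001): 1 one → 0
Block 2 (111): 3 ones → 1
Block 3 (011): 2 ones → 1
Block 4 (010): 1 one → 0
Block 5 (100): 1 one → 0
Block 6 (100): 1 one → 0

011000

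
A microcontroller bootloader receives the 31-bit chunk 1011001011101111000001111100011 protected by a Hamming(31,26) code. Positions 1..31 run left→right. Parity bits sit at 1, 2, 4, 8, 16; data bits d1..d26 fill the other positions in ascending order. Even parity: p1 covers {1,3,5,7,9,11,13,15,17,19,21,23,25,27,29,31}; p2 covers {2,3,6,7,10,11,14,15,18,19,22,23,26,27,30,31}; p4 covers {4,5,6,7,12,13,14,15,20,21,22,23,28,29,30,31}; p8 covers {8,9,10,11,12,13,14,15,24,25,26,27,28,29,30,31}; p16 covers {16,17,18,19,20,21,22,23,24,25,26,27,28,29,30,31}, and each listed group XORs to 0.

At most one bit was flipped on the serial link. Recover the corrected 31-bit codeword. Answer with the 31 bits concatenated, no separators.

1011001011101011000001111100011

s1 (pos 1,3,5,7,9,11,13,15,17,19,21,23,25,27,29,31): 1⊕1⊕0⊕1⊕1⊕1⊕1⊕1⊕0⊕0⊕0⊕1⊕1⊕0⊕0⊕1 = 0
s2 (pos 2,3,6,7,10,11,14,15,18,19,22,23,26,27,30,31): 0⊕1⊕0⊕1⊕1⊕1⊕1⊕1⊕0⊕0⊕1⊕1⊕1⊕0⊕1⊕1 = 1
s4 (pos 4,5,6,7,12,13,14,15,20,21,22,23,28,29,30,31): 1⊕0⊕0⊕1⊕0⊕1⊕1⊕1⊕0⊕0⊕1⊕1⊕0⊕0⊕1⊕1 = 1
s8 (pos 8,9,10,11,12,13,14,15,24,25,26,27,28,29,30,31): 0⊕1⊕1⊕1⊕0⊕1⊕1⊕1⊕1⊕1⊕1⊕0⊕0⊕0⊕1⊕1 = 1
s16 (pos 16,17,18,19,20,21,22,23,24,25,26,27,28,29,30,31): 1⊕0⊕0⊕0⊕0⊕0⊕1⊕1⊕1⊕1⊕1⊕0⊕0⊕0⊕1⊕1 = 0
Syndrome s16…s1 = 01110 → error at position 14.
Flip position 14: 1011001011101111000001111100011 → 1011001011101011000001111100011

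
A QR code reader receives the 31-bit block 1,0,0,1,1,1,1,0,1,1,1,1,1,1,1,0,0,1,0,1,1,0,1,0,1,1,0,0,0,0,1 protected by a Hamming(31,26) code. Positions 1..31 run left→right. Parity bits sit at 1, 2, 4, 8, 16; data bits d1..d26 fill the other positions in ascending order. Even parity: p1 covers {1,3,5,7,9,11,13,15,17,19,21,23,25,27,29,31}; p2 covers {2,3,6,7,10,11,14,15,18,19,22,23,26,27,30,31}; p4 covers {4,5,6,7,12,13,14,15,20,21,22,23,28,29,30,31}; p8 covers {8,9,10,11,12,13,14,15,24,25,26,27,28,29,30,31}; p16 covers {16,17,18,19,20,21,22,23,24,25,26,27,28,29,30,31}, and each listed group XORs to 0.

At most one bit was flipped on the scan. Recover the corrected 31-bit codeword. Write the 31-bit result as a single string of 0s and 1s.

s1 (pos 1,3,5,7,9,11,13,15,17,19,21,23,25,27,29,31): 1⊕0⊕1⊕1⊕1⊕1⊕1⊕1⊕0⊕0⊕1⊕1⊕1⊕0⊕0⊕1 = 1
s2 (pos 2,3,6,7,10,11,14,15,18,19,22,23,26,27,30,31): 0⊕0⊕1⊕1⊕1⊕1⊕1⊕1⊕1⊕0⊕0⊕1⊕1⊕0⊕0⊕1 = 0
s4 (pos 4,5,6,7,12,13,14,15,20,21,22,23,28,29,30,31): 1⊕1⊕1⊕1⊕1⊕1⊕1⊕1⊕1⊕1⊕0⊕1⊕0⊕0⊕0⊕1 = 0
s8 (pos 8,9,10,11,12,13,14,15,24,25,26,27,28,29,30,31): 0⊕1⊕1⊕1⊕1⊕1⊕1⊕1⊕0⊕1⊕1⊕0⊕0⊕0⊕0⊕1 = 0
s16 (pos 16,17,18,19,20,21,22,23,24,25,26,27,28,29,30,31): 0⊕0⊕1⊕0⊕1⊕1⊕0⊕1⊕0⊕1⊕1⊕0⊕0⊕0⊕0⊕1 = 1
Syndrome s16…s1 = 10001 → error at position 17.
Flip position 17: 1001111011111110010110101100001 → 1001111011111110110110101100001

1001111011111110110110101100001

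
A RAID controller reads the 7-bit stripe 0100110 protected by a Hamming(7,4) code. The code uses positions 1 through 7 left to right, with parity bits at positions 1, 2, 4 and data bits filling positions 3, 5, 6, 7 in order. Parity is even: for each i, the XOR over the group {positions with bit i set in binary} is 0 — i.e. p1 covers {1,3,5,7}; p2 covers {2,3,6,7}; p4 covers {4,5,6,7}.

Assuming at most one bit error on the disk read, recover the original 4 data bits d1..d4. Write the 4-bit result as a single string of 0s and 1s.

s1 (pos 1,3,5,7): 0⊕0⊕1⊕0 = 1
s2 (pos 2,3,6,7): 1⊕0⊕1⊕0 = 0
s4 (pos 4,5,6,7): 0⊕1⊕1⊕0 = 0
Syndrome s4…s1 = 001 → error at position 1.
Flip position 1: 0100110 → 1100110
Read data bits from positions 3,5,6,7: 0110

0110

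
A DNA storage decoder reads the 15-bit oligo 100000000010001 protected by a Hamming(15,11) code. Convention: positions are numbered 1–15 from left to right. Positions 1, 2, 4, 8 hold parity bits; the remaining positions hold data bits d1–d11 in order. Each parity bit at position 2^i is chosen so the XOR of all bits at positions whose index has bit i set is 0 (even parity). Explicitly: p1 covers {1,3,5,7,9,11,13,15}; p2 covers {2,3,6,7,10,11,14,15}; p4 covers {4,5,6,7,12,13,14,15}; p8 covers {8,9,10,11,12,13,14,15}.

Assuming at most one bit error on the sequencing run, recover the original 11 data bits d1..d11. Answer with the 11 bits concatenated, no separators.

s1 (pos 1,3,5,7,9,11,13,15): 1⊕0⊕0⊕0⊕0⊕1⊕0⊕1 = 1
s2 (pos 2,3,6,7,10,11,14,15): 0⊕0⊕0⊕0⊕0⊕1⊕0⊕1 = 0
s4 (pos 4,5,6,7,12,13,14,15): 0⊕0⊕0⊕0⊕0⊕0⊕0⊕1 = 1
s8 (pos 8,9,10,11,12,13,14,15): 0⊕0⊕0⊕1⊕0⊕0⊕0⊕1 = 0
Syndrome s8…s1 = 0101 → error at position 5.
Flip position 5: 100000000010001 → 100010000010001
Read data bits from positions 3,5,6,7,9,10,11,12,13,14,15: 01000010001

01000010001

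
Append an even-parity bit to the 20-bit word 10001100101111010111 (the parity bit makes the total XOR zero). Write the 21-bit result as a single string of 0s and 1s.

100011001011110101110

XOR of the 20 data bits: 1⊕0⊕0⊕0⊕1⊕1⊕0⊕0⊕1⊕0⊕1⊕1⊕1⊕1⊕0⊕1⊕0⊕1⊕1⊕1 = 0
Parity bit = 0 (so all 21 bits XOR to 0).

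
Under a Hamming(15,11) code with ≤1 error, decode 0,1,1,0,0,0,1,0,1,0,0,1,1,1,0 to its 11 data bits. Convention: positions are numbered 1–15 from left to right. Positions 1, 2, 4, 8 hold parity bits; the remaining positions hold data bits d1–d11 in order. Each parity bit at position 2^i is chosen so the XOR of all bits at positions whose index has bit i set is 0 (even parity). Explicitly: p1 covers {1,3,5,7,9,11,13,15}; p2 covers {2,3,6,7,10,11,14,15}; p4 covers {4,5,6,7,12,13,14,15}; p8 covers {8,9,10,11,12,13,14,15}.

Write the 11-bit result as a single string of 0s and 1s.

10011001110

s1 (pos 1,3,5,7,9,11,13,15): 0⊕1⊕0⊕1⊕1⊕0⊕1⊕0 = 0
s2 (pos 2,3,6,7,10,11,14,15): 1⊕1⊕0⊕1⊕0⊕0⊕1⊕0 = 0
s4 (pos 4,5,6,7,12,13,14,15): 0⊕0⊕0⊕1⊕1⊕1⊕1⊕0 = 0
s8 (pos 8,9,10,11,12,13,14,15): 0⊕1⊕0⊕0⊕1⊕1⊕1⊕0 = 0
Syndrome s8…s1 = 0000 → no error.
Read data bits from positions 3,5,6,7,9,10,11,12,13,14,15: 10011001110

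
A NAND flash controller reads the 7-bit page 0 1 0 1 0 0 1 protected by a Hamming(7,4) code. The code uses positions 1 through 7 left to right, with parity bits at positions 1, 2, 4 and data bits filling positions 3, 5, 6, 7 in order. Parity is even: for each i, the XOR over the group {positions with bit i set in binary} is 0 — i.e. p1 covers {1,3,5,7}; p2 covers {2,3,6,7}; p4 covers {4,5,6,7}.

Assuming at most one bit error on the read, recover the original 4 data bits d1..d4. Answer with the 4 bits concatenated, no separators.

s1 (pos 1,3,5,7): 0⊕0⊕0⊕1 = 1
s2 (pos 2,3,6,7): 1⊕0⊕0⊕1 = 0
s4 (pos 4,5,6,7): 1⊕0⊕0⊕1 = 0
Syndrome s4…s1 = 001 → error at position 1.
Flip position 1: 0101001 → 1101001
Read data bits from positions 3,5,6,7: 0001

0001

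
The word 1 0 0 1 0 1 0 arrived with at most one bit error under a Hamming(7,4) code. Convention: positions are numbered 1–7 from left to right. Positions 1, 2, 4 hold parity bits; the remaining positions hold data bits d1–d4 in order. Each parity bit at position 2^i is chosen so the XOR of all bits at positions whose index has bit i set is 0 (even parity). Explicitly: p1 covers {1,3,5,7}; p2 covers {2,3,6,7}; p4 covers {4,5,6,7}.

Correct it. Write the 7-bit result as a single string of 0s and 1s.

s1 (pos 1,3,5,7): 1⊕0⊕0⊕0 = 1
s2 (pos 2,3,6,7): 0⊕0⊕1⊕0 = 1
s4 (pos 4,5,6,7): 1⊕0⊕1⊕0 = 0
Syndrome s4…s1 = 011 → error at position 3.
Flip position 3: 1001010 → 1011010

1011010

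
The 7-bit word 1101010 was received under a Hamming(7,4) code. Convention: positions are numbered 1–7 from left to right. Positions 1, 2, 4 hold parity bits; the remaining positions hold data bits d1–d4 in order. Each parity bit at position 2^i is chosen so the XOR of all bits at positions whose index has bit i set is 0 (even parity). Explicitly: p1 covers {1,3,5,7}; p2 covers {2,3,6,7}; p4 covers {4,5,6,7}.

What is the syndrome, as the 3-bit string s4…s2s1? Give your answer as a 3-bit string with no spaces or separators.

s1 (pos 1,3,5,7): 1⊕0⊕0⊕0 = 1
s2 (pos 2,3,6,7): 1⊕0⊕1⊕0 = 0
s4 (pos 4,5,6,7): 1⊕0⊕1⊕0 = 0
Syndrome s4…s1 = 001 → error at position 1.

001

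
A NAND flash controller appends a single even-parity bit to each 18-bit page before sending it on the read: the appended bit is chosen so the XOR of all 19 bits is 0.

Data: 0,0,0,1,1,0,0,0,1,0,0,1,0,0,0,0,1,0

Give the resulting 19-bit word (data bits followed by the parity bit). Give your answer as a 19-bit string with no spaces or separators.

XOR of the 18 data bits: 0⊕0⊕0⊕1⊕1⊕0⊕0⊕0⊕1⊕0⊕0⊕1⊕0⊕0⊕0⊕0⊕1⊕0 = 1
Parity bit = 1 (so all 19 bits XOR to 0).

0001100010010000101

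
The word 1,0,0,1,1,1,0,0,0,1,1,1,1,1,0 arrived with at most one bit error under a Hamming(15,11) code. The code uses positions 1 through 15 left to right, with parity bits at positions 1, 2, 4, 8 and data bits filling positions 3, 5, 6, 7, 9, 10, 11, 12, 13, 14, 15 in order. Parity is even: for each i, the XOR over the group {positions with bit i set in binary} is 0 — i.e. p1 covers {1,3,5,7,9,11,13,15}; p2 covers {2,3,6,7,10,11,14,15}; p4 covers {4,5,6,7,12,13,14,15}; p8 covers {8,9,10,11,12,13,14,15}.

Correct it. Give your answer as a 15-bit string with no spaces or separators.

100111010111110

s1 (pos 1,3,5,7,9,11,13,15): 1⊕0⊕1⊕0⊕0⊕1⊕1⊕0 = 0
s2 (pos 2,3,6,7,10,11,14,15): 0⊕0⊕1⊕0⊕1⊕1⊕1⊕0 = 0
s4 (pos 4,5,6,7,12,13,14,15): 1⊕1⊕1⊕0⊕1⊕1⊕1⊕0 = 0
s8 (pos 8,9,10,11,12,13,14,15): 0⊕0⊕1⊕1⊕1⊕1⊕1⊕0 = 1
Syndrome s8…s1 = 1000 → error at position 8.
Flip position 8: 100111000111110 → 100111010111110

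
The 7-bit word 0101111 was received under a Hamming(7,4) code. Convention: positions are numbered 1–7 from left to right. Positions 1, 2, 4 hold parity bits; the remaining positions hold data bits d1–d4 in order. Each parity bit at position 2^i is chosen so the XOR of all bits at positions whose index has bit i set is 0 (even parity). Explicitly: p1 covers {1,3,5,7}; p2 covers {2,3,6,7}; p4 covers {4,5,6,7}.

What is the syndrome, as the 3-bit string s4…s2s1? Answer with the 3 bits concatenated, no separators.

010

s1 (pos 1,3,5,7): 0⊕0⊕1⊕1 = 0
s2 (pos 2,3,6,7): 1⊕0⊕1⊕1 = 1
s4 (pos 4,5,6,7): 1⊕1⊕1⊕1 = 0
Syndrome s4…s1 = 010 → error at position 2.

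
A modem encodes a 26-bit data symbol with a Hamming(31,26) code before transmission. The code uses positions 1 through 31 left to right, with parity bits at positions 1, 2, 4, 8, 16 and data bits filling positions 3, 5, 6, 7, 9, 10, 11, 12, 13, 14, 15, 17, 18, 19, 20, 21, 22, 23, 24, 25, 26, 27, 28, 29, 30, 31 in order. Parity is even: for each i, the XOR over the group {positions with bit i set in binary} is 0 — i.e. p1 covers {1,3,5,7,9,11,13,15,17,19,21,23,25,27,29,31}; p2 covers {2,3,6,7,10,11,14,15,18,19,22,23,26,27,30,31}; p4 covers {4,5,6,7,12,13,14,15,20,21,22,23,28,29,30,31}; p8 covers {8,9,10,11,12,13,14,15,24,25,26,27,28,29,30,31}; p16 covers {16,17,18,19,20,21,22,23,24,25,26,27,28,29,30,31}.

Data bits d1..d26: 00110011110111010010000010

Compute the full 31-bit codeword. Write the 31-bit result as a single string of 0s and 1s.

0101011000111100111010010000010

Place data at non-parity positions: p1 p2 0 p4 0 1 1 p8 0 0 1 1 1 1 0 p16 1 1 1 0 1 0 0 1 0 0 0 0 0 1 0
p1 (pos 1,3,5,7,9,11,13,15,17,19,21,23,25,27,29,31): XOR of data positions = 0⊕0⊕1⊕0⊕1⊕1⊕0⊕1⊕1⊕1⊕0⊕0⊕0⊕0⊕0 = 0
p2 (pos 2,3,6,7,10,11,14,15,18,19,22,23,26,27,30,31): XOR of data positions = 0⊕1⊕1⊕0⊕1⊕1⊕0⊕1⊕1⊕0⊕0⊕0⊕0⊕1⊕0 = 1
p4 (pos 4,5,6,7,12,13,14,15,20,21,22,23,28,29,30,31): XOR of data positions = 0⊕1⊕1⊕1⊕1⊕1⊕0⊕0⊕1⊕0⊕0⊕0⊕0⊕1⊕0 = 1
p8 (pos 8,9,10,11,12,13,14,15,24,25,26,27,28,29,30,31): XOR of data positions = 0⊕0⊕1⊕1⊕1⊕1⊕0⊕1⊕0⊕0⊕0⊕0⊕0⊕1⊕0 = 0
p16 (pos 16,17,18,19,20,21,22,23,24,25,26,27,28,29,30,31): XOR of data positions = 1⊕1⊕1⊕0⊕1⊕0⊕0⊕1⊕0⊕0⊕0⊕0⊕0⊕1⊕0 = 0
Codeword: 0101011000111100111010010000010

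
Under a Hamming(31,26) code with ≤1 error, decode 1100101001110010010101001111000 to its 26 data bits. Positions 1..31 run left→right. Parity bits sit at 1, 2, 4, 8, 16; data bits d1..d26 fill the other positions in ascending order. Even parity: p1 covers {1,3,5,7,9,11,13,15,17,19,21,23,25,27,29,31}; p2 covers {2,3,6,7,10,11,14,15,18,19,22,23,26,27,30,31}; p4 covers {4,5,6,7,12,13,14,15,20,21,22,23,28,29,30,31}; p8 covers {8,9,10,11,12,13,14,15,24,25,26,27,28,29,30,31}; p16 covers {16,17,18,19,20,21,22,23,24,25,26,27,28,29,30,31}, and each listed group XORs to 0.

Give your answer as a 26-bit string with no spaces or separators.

01010111001010101101111000

s1 (pos 1,3,5,7,9,11,13,15,17,19,21,23,25,27,29,31): 1⊕0⊕1⊕1⊕0⊕1⊕0⊕1⊕0⊕0⊕0⊕0⊕1⊕1⊕0⊕0 = 1
s2 (pos 2,3,6,7,10,11,14,15,18,19,22,23,26,27,30,31): 1⊕0⊕0⊕1⊕1⊕1⊕0⊕1⊕1⊕0⊕1⊕0⊕1⊕1⊕0⊕0 = 1
s4 (pos 4,5,6,7,12,13,14,15,20,21,22,23,28,29,30,31): 0⊕1⊕0⊕1⊕1⊕0⊕0⊕1⊕1⊕0⊕1⊕0⊕1⊕0⊕0⊕0 = 1
s8 (pos 8,9,10,11,12,13,14,15,24,25,26,27,28,29,30,31): 0⊕0⊕1⊕1⊕1⊕0⊕0⊕1⊕0⊕1⊕1⊕1⊕1⊕0⊕0⊕0 = 0
s16 (pos 16,17,18,19,20,21,22,23,24,25,26,27,28,29,30,31): 0⊕0⊕1⊕0⊕1⊕0⊕1⊕0⊕0⊕1⊕1⊕1⊕1⊕0⊕0⊕0 = 1
Syndrome s16…s1 = 10111 → error at position 23.
Flip position 23: 1100101001110010010101001111000 → 1100101001110010010101101111000
Read data bits from positions 3,5,6,7,9,10,11,12,13,14,15,17,18,19,20,21,22,23,24,25,26,27,28,29,30,31: 01010111001010101101111000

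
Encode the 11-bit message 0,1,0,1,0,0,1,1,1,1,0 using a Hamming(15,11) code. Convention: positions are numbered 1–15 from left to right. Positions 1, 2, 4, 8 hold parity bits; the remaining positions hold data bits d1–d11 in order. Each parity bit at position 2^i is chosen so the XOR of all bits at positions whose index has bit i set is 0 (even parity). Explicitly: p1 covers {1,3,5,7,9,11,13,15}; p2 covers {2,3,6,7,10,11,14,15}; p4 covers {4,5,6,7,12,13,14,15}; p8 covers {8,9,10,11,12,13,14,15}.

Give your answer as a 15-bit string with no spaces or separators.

Place data at non-parity positions: p1 p2 0 p4 1 0 1 p8 0 0 1 1 1 1 0
p1 (pos 1,3,5,7,9,11,13,15): XOR of data positions = 0⊕1⊕1⊕0⊕1⊕1⊕0 = 0
p2 (pos 2,3,6,7,10,11,14,15): XOR of data positions = 0⊕0⊕1⊕0⊕1⊕1⊕0 = 1
p4 (pos 4,5,6,7,12,13,14,15): XOR of data positions = 1⊕0⊕1⊕1⊕1⊕1⊕0 = 1
p8 (pos 8,9,10,11,12,13,14,15): XOR of data positions = 0⊕0⊕1⊕1⊕1⊕1⊕0 = 0
Codeword: 010110100011110

010110100011110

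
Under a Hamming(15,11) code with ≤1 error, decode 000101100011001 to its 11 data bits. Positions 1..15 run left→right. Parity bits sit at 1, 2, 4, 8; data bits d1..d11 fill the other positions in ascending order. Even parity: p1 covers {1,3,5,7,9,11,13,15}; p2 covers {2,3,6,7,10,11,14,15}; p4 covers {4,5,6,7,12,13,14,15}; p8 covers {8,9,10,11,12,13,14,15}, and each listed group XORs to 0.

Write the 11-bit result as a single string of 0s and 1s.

00110011101

s1 (pos 1,3,5,7,9,11,13,15): 0⊕0⊕0⊕1⊕0⊕1⊕0⊕1 = 1
s2 (pos 2,3,6,7,10,11,14,15): 0⊕0⊕1⊕1⊕0⊕1⊕0⊕1 = 0
s4 (pos 4,5,6,7,12,13,14,15): 1⊕0⊕1⊕1⊕1⊕0⊕0⊕1 = 1
s8 (pos 8,9,10,11,12,13,14,15): 0⊕0⊕0⊕1⊕1⊕0⊕0⊕1 = 1
Syndrome s8…s1 = 1101 → error at position 13.
Flip position 13: 000101100011001 → 000101100011101
Read data bits from positions 3,5,6,7,9,10,11,12,13,14,15: 00110011101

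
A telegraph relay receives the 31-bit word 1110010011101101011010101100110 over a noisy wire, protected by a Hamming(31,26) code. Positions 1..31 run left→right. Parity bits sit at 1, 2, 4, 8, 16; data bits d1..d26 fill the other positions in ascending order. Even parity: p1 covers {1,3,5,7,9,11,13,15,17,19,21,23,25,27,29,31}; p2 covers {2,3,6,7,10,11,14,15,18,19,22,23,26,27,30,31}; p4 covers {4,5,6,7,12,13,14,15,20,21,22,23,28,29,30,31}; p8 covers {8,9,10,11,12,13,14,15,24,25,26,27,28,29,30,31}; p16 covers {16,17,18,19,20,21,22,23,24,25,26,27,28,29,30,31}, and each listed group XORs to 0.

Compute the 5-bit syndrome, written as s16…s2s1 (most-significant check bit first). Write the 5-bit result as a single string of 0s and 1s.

s1 (pos 1,3,5,7,9,11,13,15,17,19,21,23,25,27,29,31): 1⊕1⊕0⊕0⊕1⊕1⊕1⊕0⊕0⊕1⊕1⊕1⊕1⊕0⊕1⊕0 = 0
s2 (pos 2,3,6,7,10,11,14,15,18,19,22,23,26,27,30,31): 1⊕1⊕1⊕0⊕1⊕1⊕1⊕0⊕1⊕1⊕0⊕1⊕1⊕0⊕1⊕0 = 1
s4 (pos 4,5,6,7,12,13,14,15,20,21,22,23,28,29,30,31): 0⊕0⊕1⊕0⊕0⊕1⊕1⊕0⊕0⊕1⊕0⊕1⊕0⊕1⊕1⊕0 = 1
s8 (pos 8,9,10,11,12,13,14,15,24,25,26,27,28,29,30,31): 0⊕1⊕1⊕1⊕0⊕1⊕1⊕0⊕0⊕1⊕1⊕0⊕0⊕1⊕1⊕0 = 1
s16 (pos 16,17,18,19,20,21,22,23,24,25,26,27,28,29,30,31): 1⊕0⊕1⊕1⊕0⊕1⊕0⊕1⊕0⊕1⊕1⊕0⊕0⊕1⊕1⊕0 = 1
Syndrome s16…s1 = 11110 → error at position 30.

11110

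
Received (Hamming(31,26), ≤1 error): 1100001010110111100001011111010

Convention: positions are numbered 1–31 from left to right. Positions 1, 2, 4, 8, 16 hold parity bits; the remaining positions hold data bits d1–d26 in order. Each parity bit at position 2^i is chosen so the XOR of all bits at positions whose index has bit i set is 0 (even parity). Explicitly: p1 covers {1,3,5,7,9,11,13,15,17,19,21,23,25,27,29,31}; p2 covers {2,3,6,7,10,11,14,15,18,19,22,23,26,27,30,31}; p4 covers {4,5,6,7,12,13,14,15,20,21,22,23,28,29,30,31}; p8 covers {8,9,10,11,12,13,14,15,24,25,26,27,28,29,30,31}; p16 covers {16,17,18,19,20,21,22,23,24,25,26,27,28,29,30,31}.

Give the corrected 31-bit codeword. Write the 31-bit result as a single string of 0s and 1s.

1100001010110111100001011111000

s1 (pos 1,3,5,7,9,11,13,15,17,19,21,23,25,27,29,31): 1⊕0⊕0⊕1⊕1⊕1⊕0⊕1⊕1⊕0⊕0⊕0⊕1⊕1⊕0⊕0 = 0
s2 (pos 2,3,6,7,10,11,14,15,18,19,22,23,26,27,30,31): 1⊕0⊕0⊕1⊕0⊕1⊕1⊕1⊕0⊕0⊕1⊕0⊕1⊕1⊕1⊕0 = 1
s4 (pos 4,5,6,7,12,13,14,15,20,21,22,23,28,29,30,31): 0⊕0⊕0⊕1⊕1⊕0⊕1⊕1⊕0⊕0⊕1⊕0⊕1⊕0⊕1⊕0 = 1
s8 (pos 8,9,10,11,12,13,14,15,24,25,26,27,28,29,30,31): 0⊕1⊕0⊕1⊕1⊕0⊕1⊕1⊕1⊕1⊕1⊕1⊕1⊕0⊕1⊕0 = 1
s16 (pos 16,17,18,19,20,21,22,23,24,25,26,27,28,29,30,31): 1⊕1⊕0⊕0⊕0⊕0⊕1⊕0⊕1⊕1⊕1⊕1⊕1⊕0⊕1⊕0 = 1
Syndrome s16…s1 = 11110 → error at position 30.
Flip position 30: 1100001010110111100001011111010 → 1100001010110111100001011111000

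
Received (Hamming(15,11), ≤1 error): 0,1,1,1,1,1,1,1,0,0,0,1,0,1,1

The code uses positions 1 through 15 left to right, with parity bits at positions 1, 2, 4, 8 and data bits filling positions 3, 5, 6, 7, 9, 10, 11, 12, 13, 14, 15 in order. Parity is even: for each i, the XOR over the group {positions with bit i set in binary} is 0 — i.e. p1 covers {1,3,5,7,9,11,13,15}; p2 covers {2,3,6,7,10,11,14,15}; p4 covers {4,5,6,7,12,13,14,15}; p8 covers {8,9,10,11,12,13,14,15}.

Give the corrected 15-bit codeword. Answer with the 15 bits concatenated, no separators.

011011110001011

s1 (pos 1,3,5,7,9,11,13,15): 0⊕1⊕1⊕1⊕0⊕0⊕0⊕1 = 0
s2 (pos 2,3,6,7,10,11,14,15): 1⊕1⊕1⊕1⊕0⊕0⊕1⊕1 = 0
s4 (pos 4,5,6,7,12,13,14,15): 1⊕1⊕1⊕1⊕1⊕0⊕1⊕1 = 1
s8 (pos 8,9,10,11,12,13,14,15): 1⊕0⊕0⊕0⊕1⊕0⊕1⊕1 = 0
Syndrome s8…s1 = 0100 → error at position 4.
Flip position 4: 011111110001011 → 011011110001011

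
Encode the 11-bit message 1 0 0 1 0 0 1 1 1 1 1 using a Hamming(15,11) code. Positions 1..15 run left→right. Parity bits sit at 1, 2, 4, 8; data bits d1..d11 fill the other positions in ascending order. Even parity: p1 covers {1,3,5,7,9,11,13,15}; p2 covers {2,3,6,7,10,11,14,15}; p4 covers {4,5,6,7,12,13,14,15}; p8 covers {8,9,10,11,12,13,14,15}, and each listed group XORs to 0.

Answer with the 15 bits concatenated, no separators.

Place data at non-parity positions: p1 p2 1 p4 0 0 1 p8 0 0 1 1 1 1 1
p1 (pos 1,3,5,7,9,11,13,15): XOR of data positions = 1⊕0⊕1⊕0⊕1⊕1⊕1 = 1
p2 (pos 2,3,6,7,10,11,14,15): XOR of data positions = 1⊕0⊕1⊕0⊕1⊕1⊕1 = 1
p4 (pos 4,5,6,7,12,13,14,15): XOR of data positions = 0⊕0⊕1⊕1⊕1⊕1⊕1 = 1
p8 (pos 8,9,10,11,12,13,14,15): XOR of data positions = 0⊕0⊕1⊕1⊕1⊕1⊕1 = 1
Codeword: 111100110011111

111100110011111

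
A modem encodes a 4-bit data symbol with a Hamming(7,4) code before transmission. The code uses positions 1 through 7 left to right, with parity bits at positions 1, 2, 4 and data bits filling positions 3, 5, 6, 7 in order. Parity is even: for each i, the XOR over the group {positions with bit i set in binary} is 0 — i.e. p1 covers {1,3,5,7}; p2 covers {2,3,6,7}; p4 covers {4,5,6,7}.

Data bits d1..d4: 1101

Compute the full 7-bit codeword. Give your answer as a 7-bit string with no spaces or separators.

1010101

Place data at non-parity positions: p1 p2 1 p4 1 0 1
p1 (pos 1,3,5,7): XOR of data positions = 1⊕1⊕1 = 1
p2 (pos 2,3,6,7): XOR of data positions = 1⊕0⊕1 = 0
p4 (pos 4,5,6,7): XOR of data positions = 1⊕0⊕1 = 0
Codeword: 1010101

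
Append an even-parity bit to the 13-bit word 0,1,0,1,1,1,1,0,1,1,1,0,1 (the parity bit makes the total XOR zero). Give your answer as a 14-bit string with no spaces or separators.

XOR of the 13 data bits: 0⊕1⊕0⊕1⊕1⊕1⊕1⊕0⊕1⊕1⊕1⊕0⊕1 = 1
Parity bit = 1 (so all 14 bits XOR to 0).

01011110111011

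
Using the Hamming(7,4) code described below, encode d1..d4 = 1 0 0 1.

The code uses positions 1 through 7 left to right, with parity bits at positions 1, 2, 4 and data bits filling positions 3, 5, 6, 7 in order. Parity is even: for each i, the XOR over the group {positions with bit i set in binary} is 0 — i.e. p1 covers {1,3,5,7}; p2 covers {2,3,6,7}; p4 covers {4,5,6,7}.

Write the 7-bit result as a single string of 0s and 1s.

0011001

Place data at non-parity positions: p1 p2 1 p4 0 0 1
p1 (pos 1,3,5,7): XOR of data positions = 1⊕0⊕1 = 0
p2 (pos 2,3,6,7): XOR of data positions = 1⊕0⊕1 = 0
p4 (pos 4,5,6,7): XOR of data positions = 0⊕0⊕1 = 1
Codeword: 0011001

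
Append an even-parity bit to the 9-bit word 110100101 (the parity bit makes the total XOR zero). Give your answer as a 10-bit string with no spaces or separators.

XOR of the 9 data bits: 1⊕1⊕0⊕1⊕0⊕0⊕1⊕0⊕1 = 1
Parity bit = 1 (so all 10 bits XOR to 0).

1101001011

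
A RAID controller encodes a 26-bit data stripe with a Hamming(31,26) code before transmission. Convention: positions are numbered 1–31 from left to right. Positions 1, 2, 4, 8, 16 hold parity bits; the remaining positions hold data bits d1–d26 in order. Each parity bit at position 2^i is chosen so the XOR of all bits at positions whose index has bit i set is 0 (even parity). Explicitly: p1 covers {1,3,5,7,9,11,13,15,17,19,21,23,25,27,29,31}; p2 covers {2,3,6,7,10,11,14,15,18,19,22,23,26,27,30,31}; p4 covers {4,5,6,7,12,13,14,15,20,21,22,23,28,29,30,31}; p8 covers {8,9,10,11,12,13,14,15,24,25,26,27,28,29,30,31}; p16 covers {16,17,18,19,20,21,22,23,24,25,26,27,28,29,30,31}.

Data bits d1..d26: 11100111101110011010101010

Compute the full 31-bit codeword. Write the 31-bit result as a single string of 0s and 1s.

Place data at non-parity positions: p1 p2 1 p4 1 1 0 p8 0 1 1 1 1 0 1 p16 1 1 0 0 1 1 0 1 0 1 0 1 0 1 0
p1 (pos 1,3,5,7,9,11,13,15,17,19,21,23,25,27,29,31): XOR of data positions = 1⊕1⊕0⊕0⊕1⊕1⊕1⊕1⊕0⊕1⊕0⊕0⊕0⊕0⊕0 = 1
p2 (pos 2,3,6,7,10,11,14,15,18,19,22,23,26,27,30,31): XOR of data positions = 1⊕1⊕0⊕1⊕1⊕0⊕1⊕1⊕0⊕1⊕0⊕1⊕0⊕1⊕0 = 1
p4 (pos 4,5,6,7,12,13,14,15,20,21,22,23,28,29,30,31): XOR of data positions = 1⊕1⊕0⊕1⊕1⊕0⊕1⊕0⊕1⊕1⊕0⊕1⊕0⊕1⊕0 = 1
p8 (pos 8,9,10,11,12,13,14,15,24,25,26,27,28,29,30,31): XOR of data positions = 0⊕1⊕1⊕1⊕1⊕0⊕1⊕1⊕0⊕1⊕0⊕1⊕0⊕1⊕0 = 1
p16 (pos 16,17,18,19,20,21,22,23,24,25,26,27,28,29,30,31): XOR of data positions = 1⊕1⊕0⊕0⊕1⊕1⊕0⊕1⊕0⊕1⊕0⊕1⊕0⊕1⊕0 = 0
Codeword: 1111110101111010110011010101010

1111110101111010110011010101010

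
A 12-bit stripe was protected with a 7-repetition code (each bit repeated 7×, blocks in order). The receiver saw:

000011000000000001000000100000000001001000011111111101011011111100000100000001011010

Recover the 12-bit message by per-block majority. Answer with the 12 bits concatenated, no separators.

Block 1 (0000110): 2 ones → 0
Block 2 (0000000): 0 ones → 0
Block 3 (0001000): 1 one → 0
Block 4 (0001000): 1 one → 0
Block 5 (0000000): 0 ones → 0
Block 6 (1001000): 2 ones → 0
Block 7 (0111111): 6 ones → 1
Block 8 (1110101): 5 ones → 1
Block 9 (1011111): 6 ones → 1
Block 10 (1000001): 2 ones → 0
Block 11 (0000000): 0 ones → 0
Block 12 (1011010): 4 ones → 1

000000111001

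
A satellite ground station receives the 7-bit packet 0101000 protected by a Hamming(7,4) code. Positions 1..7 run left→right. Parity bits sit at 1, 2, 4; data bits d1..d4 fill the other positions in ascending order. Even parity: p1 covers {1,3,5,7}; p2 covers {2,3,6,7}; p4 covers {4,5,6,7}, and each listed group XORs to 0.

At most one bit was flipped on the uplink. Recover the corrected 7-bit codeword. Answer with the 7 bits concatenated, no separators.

s1 (pos 1,3,5,7): 0⊕0⊕0⊕0 = 0
s2 (pos 2,3,6,7): 1⊕0⊕0⊕0 = 1
s4 (pos 4,5,6,7): 1⊕0⊕0⊕0 = 1
Syndrome s4…s1 = 110 → error at position 6.
Flip position 6: 0101000 → 0101010

0101010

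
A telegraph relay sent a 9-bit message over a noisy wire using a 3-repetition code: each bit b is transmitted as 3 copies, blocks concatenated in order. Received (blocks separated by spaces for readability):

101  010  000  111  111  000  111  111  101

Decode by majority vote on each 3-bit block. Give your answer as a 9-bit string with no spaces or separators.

100110111

Block 1 (101): 2 ones → 1
Block 2 (010): 1 one → 0
Block 3 (000): 0 ones → 0
Block 4 (111): 3 ones → 1
Block 5 (111): 3 ones → 1
Block 6 (000): 0 ones → 0
Block 7 (111): 3 ones → 1
Block 8 (111): 3 ones → 1
Block 9 (101): 2 ones → 1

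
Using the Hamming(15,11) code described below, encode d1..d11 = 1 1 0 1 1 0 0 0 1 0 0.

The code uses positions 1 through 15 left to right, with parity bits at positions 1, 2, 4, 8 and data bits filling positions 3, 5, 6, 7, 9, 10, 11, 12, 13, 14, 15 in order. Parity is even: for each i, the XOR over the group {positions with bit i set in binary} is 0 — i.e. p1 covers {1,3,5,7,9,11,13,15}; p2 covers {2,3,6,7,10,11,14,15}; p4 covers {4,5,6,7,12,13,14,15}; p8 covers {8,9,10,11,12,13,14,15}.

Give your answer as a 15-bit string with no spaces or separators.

101110101000100

Place data at non-parity positions: p1 p2 1 p4 1 0 1 p8 1 0 0 0 1 0 0
p1 (pos 1,3,5,7,9,11,13,15): XOR of data positions = 1⊕1⊕1⊕1⊕0⊕1⊕0 = 1
p2 (pos 2,3,6,7,10,11,14,15): XOR of data positions = 1⊕0⊕1⊕0⊕0⊕0⊕0 = 0
p4 (pos 4,5,6,7,12,13,14,15): XOR of data positions = 1⊕0⊕1⊕0⊕1⊕0⊕0 = 1
p8 (pos 8,9,10,11,12,13,14,15): XOR of data positions = 1⊕0⊕0⊕0⊕1⊕0⊕0 = 0
Codeword: 101110101000100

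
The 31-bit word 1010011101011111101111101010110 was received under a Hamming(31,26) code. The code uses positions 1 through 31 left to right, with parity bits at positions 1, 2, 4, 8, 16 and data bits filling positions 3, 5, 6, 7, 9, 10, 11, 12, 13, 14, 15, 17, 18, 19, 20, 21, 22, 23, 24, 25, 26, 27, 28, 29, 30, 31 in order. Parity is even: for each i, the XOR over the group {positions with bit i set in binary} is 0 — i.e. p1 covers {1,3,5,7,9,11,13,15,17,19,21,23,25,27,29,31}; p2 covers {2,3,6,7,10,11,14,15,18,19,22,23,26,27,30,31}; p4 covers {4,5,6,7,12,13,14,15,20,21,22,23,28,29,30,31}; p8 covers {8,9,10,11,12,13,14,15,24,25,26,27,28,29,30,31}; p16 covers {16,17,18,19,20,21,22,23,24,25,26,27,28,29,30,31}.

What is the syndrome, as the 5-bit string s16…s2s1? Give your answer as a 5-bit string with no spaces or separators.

10010

s1 (pos 1,3,5,7,9,11,13,15,17,19,21,23,25,27,29,31): 1⊕1⊕0⊕1⊕0⊕0⊕1⊕1⊕1⊕1⊕1⊕1⊕1⊕1⊕1⊕0 = 0
s2 (pos 2,3,6,7,10,11,14,15,18,19,22,23,26,27,30,31): 0⊕1⊕1⊕1⊕1⊕0⊕1⊕1⊕0⊕1⊕1⊕1⊕0⊕1⊕1⊕0 = 1
s4 (pos 4,5,6,7,12,13,14,15,20,21,22,23,28,29,30,31): 0⊕0⊕1⊕1⊕1⊕1⊕1⊕1⊕1⊕1⊕1⊕1⊕0⊕1⊕1⊕0 = 0
s8 (pos 8,9,10,11,12,13,14,15,24,25,26,27,28,29,30,31): 1⊕0⊕1⊕0⊕1⊕1⊕1⊕1⊕0⊕1⊕0⊕1⊕0⊕1⊕1⊕0 = 0
s16 (pos 16,17,18,19,20,21,22,23,24,25,26,27,28,29,30,31): 1⊕1⊕0⊕1⊕1⊕1⊕1⊕1⊕0⊕1⊕0⊕1⊕0⊕1⊕1⊕0 = 1
Syndrome s16…s1 = 10010 → error at position 18.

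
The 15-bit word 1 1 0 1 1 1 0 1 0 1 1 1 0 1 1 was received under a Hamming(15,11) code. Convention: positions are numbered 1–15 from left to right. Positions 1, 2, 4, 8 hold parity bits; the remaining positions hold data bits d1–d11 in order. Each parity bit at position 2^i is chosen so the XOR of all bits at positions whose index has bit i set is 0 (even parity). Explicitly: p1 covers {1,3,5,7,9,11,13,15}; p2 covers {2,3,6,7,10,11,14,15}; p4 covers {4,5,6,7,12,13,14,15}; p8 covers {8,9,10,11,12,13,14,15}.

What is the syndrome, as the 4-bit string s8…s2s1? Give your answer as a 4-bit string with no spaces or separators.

0000

s1 (pos 1,3,5,7,9,11,13,15): 1⊕0⊕1⊕0⊕0⊕1⊕0⊕1 = 0
s2 (pos 2,3,6,7,10,11,14,15): 1⊕0⊕1⊕0⊕1⊕1⊕1⊕1 = 0
s4 (pos 4,5,6,7,12,13,14,15): 1⊕1⊕1⊕0⊕1⊕0⊕1⊕1 = 0
s8 (pos 8,9,10,11,12,13,14,15): 1⊕0⊕1⊕1⊕1⊕0⊕1⊕1 = 0
Syndrome s8…s1 = 0000 → no error.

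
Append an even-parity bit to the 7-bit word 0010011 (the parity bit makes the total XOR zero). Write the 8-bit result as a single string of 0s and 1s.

XOR of the 7 data bits: 0⊕0⊕1⊕0⊕0⊕1⊕1 = 1
Parity bit = 1 (so all 8 bits XOR to 0).

00100111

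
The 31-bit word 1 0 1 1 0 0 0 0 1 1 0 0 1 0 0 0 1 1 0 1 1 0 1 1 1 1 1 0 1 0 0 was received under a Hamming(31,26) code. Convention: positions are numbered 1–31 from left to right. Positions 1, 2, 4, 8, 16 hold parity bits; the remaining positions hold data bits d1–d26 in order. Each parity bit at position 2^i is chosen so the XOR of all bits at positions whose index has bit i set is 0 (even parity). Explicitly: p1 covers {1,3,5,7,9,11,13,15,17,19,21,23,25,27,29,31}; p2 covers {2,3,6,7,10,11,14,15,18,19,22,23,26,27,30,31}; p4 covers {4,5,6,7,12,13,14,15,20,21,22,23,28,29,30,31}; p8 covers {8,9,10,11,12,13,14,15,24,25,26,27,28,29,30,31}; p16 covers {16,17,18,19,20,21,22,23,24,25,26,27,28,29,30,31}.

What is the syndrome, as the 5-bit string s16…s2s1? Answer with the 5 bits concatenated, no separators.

00000

s1 (pos 1,3,5,7,9,11,13,15,17,19,21,23,25,27,29,31): 1⊕1⊕0⊕0⊕1⊕0⊕1⊕0⊕1⊕0⊕1⊕1⊕1⊕1⊕1⊕0 = 0
s2 (pos 2,3,6,7,10,11,14,15,18,19,22,23,26,27,30,31): 0⊕1⊕0⊕0⊕1⊕0⊕0⊕0⊕1⊕0⊕0⊕1⊕1⊕1⊕0⊕0 = 0
s4 (pos 4,5,6,7,12,13,14,15,20,21,22,23,28,29,30,31): 1⊕0⊕0⊕0⊕0⊕1⊕0⊕0⊕1⊕1⊕0⊕1⊕0⊕1⊕0⊕0 = 0
s8 (pos 8,9,10,11,12,13,14,15,24,25,26,27,28,29,30,31): 0⊕1⊕1⊕0⊕0⊕1⊕0⊕0⊕1⊕1⊕1⊕1⊕0⊕1⊕0⊕0 = 0
s16 (pos 16,17,18,19,20,21,22,23,24,25,26,27,28,29,30,31): 0⊕1⊕1⊕0⊕1⊕1⊕0⊕1⊕1⊕1⊕1⊕1⊕0⊕1⊕0⊕0 = 0
Syndrome s16…s1 = 00000 → no error.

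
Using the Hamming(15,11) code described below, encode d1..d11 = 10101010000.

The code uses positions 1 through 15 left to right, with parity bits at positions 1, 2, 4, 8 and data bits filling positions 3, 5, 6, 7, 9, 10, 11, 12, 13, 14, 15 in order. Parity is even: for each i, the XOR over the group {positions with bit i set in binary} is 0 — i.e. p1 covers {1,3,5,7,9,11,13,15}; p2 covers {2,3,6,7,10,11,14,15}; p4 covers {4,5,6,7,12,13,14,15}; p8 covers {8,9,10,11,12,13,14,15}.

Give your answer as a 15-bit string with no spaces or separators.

Place data at non-parity positions: p1 p2 1 p4 0 1 0 p8 1 0 1 0 0 0 0
p1 (pos 1,3,5,7,9,11,13,15): XOR of data positions = 1⊕0⊕0⊕1⊕1⊕0⊕0 = 1
p2 (pos 2,3,6,7,10,11,14,15): XOR of data positions = 1⊕1⊕0⊕0⊕1⊕0⊕0 = 1
p4 (pos 4,5,6,7,12,13,14,15): XOR of data positions = 0⊕1⊕0⊕0⊕0⊕0⊕0 = 1
p8 (pos 8,9,10,11,12,13,14,15): XOR of data positions = 1⊕0⊕1⊕0⊕0⊕0⊕0 = 0
Codeword: 111101001010000

111101001010000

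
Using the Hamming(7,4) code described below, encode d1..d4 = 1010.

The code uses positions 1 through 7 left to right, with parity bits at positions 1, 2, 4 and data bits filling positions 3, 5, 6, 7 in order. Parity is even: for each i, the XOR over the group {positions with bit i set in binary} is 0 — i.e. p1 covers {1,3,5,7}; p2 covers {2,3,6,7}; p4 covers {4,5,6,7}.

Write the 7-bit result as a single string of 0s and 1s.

1011010

Place data at non-parity positions: p1 p2 1 p4 0 1 0
p1 (pos 1,3,5,7): XOR of data positions = 1⊕0⊕0 = 1
p2 (pos 2,3,6,7): XOR of data positions = 1⊕1⊕0 = 0
p4 (pos 4,5,6,7): XOR of data positions = 0⊕1⊕0 = 1
Codeword: 1011010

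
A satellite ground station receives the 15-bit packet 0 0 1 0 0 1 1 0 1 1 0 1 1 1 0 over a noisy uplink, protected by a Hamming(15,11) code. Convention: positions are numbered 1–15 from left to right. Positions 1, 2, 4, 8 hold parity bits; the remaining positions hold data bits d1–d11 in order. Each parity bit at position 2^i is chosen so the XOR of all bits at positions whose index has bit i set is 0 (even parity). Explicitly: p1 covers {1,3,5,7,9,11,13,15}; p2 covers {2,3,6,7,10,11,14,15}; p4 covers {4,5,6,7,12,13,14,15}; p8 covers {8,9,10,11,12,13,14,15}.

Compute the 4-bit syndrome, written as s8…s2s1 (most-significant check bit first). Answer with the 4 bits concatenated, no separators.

1110

s1 (pos 1,3,5,7,9,11,13,15): 0⊕1⊕0⊕1⊕1⊕0⊕1⊕0 = 0
s2 (pos 2,3,6,7,10,11,14,15): 0⊕1⊕1⊕1⊕1⊕0⊕1⊕0 = 1
s4 (pos 4,5,6,7,12,13,14,15): 0⊕0⊕1⊕1⊕1⊕1⊕1⊕0 = 1
s8 (pos 8,9,10,11,12,13,14,15): 0⊕1⊕1⊕0⊕1⊕1⊕1⊕0 = 1
Syndrome s8…s1 = 1110 → error at position 14.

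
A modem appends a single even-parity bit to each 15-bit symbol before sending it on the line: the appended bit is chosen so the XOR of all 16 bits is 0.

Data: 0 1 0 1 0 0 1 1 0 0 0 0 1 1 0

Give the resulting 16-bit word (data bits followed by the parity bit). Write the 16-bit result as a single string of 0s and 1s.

XOR of the 15 data bits: 0⊕1⊕0⊕1⊕0⊕0⊕1⊕1⊕0⊕0⊕0⊕0⊕1⊕1⊕0 = 0
Parity bit = 0 (so all 16 bits XOR to 0).

0101001100001100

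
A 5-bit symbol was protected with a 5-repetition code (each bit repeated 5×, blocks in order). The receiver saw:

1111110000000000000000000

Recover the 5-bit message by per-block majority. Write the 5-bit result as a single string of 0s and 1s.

10000

Block 1 (11111): 5 ones → 1
Block 2 (10000): 1 one → 0
Block 3 (00000): 0 ones → 0
Block 4 (00000): 0 ones → 0
Block 5 (00000): 0 ones → 0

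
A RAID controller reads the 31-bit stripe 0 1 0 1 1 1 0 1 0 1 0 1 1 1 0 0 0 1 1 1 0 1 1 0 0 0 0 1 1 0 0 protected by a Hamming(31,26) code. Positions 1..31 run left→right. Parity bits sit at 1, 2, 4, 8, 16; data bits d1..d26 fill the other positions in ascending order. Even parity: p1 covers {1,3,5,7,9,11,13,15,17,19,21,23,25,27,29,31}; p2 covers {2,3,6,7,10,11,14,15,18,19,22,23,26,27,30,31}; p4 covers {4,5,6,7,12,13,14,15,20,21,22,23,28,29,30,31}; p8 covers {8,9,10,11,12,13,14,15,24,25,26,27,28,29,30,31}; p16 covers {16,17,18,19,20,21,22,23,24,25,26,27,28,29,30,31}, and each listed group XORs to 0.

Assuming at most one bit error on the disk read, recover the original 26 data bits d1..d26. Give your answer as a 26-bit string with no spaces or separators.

s1 (pos 1,3,5,7,9,11,13,15,17,19,21,23,25,27,29,31): 0⊕0⊕1⊕0⊕0⊕0⊕1⊕0⊕0⊕1⊕0⊕1⊕0⊕0⊕1⊕0 = 1
s2 (pos 2,3,6,7,10,11,14,15,18,19,22,23,26,27,30,31): 1⊕0⊕1⊕0⊕1⊕0⊕1⊕0⊕1⊕1⊕1⊕1⊕0⊕0⊕0⊕0 = 0
s4 (pos 4,5,6,7,12,13,14,15,20,21,22,23,28,29,30,31): 1⊕1⊕1⊕0⊕1⊕1⊕1⊕0⊕1⊕0⊕1⊕1⊕1⊕1⊕0⊕0 = 1
s8 (pos 8,9,10,11,12,13,14,15,24,25,26,27,28,29,30,31): 1⊕0⊕1⊕0⊕1⊕1⊕1⊕0⊕0⊕0⊕0⊕0⊕1⊕1⊕0⊕0 = 1
s16 (pos 16,17,18,19,20,21,22,23,24,25,26,27,28,29,30,31): 0⊕0⊕1⊕1⊕1⊕0⊕1⊕1⊕0⊕0⊕0⊕0⊕1⊕1⊕0⊕0 = 1
Syndrome s16…s1 = 11101 → error at position 29.
Flip position 29: 0101110101011100011101100001100 → 0101110101011100011101100001000
Read data bits from positions 3,5,6,7,9,10,11,12,13,14,15,17,18,19,20,21,22,23,24,25,26,27,28,29,30,31: 01100101110011101100001000

01100101110011101100001000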